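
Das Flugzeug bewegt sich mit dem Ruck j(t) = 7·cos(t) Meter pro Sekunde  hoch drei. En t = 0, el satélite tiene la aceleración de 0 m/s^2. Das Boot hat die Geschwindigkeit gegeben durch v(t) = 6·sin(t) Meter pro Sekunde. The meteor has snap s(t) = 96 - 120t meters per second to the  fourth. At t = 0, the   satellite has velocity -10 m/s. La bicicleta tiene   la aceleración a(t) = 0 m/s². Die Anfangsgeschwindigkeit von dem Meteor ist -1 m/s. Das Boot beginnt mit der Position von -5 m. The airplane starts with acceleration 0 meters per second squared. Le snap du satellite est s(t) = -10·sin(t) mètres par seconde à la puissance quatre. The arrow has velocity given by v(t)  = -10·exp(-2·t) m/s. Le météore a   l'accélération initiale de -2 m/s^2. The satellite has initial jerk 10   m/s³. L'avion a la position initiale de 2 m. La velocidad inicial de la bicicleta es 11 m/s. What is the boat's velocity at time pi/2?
Using v(t) = 6·sin(t) and substituting t = pi/2, we find v = 6.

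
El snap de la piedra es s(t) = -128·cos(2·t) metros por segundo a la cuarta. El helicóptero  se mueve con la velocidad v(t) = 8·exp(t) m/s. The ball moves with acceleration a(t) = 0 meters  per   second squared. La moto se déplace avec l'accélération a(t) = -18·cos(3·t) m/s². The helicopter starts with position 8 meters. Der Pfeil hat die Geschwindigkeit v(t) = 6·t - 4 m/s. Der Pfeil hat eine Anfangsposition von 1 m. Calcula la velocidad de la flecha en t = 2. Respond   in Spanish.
Tenemos la velocidad v(t) = 6·t - 4. Sustituyendo t = 2: v(2) = 8.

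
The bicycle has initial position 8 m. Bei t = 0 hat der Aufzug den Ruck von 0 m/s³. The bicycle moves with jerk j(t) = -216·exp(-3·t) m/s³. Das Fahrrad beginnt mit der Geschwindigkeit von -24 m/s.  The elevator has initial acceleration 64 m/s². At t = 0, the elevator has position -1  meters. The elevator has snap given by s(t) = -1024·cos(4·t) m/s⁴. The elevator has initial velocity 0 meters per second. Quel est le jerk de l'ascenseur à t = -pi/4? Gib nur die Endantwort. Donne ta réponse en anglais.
The jerk at t = -pi/4 is j = 0.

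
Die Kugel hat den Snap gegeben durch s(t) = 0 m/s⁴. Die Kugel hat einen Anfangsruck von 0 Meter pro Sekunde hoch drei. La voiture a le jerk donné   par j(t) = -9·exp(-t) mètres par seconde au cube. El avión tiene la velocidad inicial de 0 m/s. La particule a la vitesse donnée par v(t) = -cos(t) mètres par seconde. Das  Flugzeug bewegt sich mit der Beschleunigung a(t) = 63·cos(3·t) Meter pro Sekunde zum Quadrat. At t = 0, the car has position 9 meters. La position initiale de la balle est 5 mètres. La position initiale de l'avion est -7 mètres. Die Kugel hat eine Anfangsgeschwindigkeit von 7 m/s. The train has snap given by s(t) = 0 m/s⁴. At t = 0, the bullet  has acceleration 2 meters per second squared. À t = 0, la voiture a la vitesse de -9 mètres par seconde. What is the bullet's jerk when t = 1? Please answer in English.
We need to integrate our snap equation s(t) = 0 1 time. Integrating snap and using the initial condition j(0) = 0, we get j(t) = 0. Using j(t) = 0 and substituting t = 1, we find j = 0.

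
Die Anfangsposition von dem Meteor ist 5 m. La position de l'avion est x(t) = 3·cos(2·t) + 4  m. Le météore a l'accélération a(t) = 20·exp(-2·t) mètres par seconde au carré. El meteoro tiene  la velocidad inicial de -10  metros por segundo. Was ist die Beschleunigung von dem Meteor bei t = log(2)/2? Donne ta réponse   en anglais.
From the given acceleration equation a(t) = 20·exp(-2·t), we substitute t = log(2)/2 to get a = 10.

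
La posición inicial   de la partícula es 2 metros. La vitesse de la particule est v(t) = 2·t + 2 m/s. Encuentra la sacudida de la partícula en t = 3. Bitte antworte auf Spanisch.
Partiendo de la velocidad v(t) = 2·t + 2, tomamos 2 derivadas. Tomando d/dt de v(t), encontramos a(t) = 2. Tomando d/dt de a(t), encontramos j(t) = 0. Tenemos la sacudida j(t) = 0. Sustituyendo t = 3: j(3) = 0.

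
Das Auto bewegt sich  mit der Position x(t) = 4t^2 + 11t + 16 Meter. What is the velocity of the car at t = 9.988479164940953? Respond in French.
Nous devons dériver notre équation de la position x(t) = 4·t^2 + 11·t + 16 1 fois. En dérivant la position, nous obtenons la vitesse: v(t) = 8·t + 11. De l'équation de la vitesse v(t) = 8·t + 11, nous substituons t = 9.988479164940953 pour obtenir v = 90.9078333195276.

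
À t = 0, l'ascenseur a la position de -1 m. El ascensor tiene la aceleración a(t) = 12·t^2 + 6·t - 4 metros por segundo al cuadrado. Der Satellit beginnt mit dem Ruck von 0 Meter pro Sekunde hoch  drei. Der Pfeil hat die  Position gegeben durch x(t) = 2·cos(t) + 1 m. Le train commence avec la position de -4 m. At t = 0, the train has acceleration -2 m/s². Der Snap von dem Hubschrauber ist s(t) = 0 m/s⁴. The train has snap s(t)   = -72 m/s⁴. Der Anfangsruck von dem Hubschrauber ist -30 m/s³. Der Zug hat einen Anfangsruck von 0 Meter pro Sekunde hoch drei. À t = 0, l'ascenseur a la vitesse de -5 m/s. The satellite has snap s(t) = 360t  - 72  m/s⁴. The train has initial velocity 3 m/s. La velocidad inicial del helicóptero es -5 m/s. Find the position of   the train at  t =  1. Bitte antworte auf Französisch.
Nous devons trouver la primitive de notre équation du snap s(t) = -72 4 fois. En intégrant le snap et en utilisant la condition initiale j(0) = 0, nous obtenons j(t) = -72·t. L'intégrale du jerk est l'accélération. En utilisant a(0) = -2, nous obtenons a(t) = -36·t^2 - 2. En intégrant l'accélération et en utilisant la condition initiale v(0) = 3, nous obtenons v(t) = -12·t^3 - 2·t + 3. En intégrant la vitesse et en utilisant la condition initiale x(0) = -4, nous obtenons x(t) = -3·t^4 - t^2 + 3·t - 4. De l'équation de la position x(t) = -3·t^4 - t^2 + 3·t - 4, nous substituons t = 1 pour obtenir x = -5.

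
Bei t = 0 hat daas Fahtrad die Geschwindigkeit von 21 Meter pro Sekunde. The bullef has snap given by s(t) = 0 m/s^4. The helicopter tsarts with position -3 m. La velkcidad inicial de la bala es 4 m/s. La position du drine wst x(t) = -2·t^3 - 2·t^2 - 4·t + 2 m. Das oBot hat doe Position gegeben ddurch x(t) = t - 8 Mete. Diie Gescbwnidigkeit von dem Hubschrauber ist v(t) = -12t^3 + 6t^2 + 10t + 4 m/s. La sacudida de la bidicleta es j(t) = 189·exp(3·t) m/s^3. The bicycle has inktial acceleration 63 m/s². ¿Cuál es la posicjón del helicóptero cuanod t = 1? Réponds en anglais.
To solve this, we need to take 1 integral of our velocity equation v(t) = -12·t^3 + 6·t^2 + 10·t + 4. The integral of velocity, with x(0) = -3, gives position: x(t) = -3·t^4 + 2·t^3 + 5·t^2 + 4·t - 3. We have position x(t) = -3·t^4 + 2·t^3 + 5·t^2 + 4·t - 3. Substituting t = 1: x(1) = 5.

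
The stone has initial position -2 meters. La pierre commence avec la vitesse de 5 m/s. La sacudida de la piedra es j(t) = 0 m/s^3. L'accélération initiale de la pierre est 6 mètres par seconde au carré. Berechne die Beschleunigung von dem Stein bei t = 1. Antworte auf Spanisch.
Partiendo de la sacudida j(t) = 0, tomamos 1 integral. La integral de la sacudida, con a(0) = 6, da la aceleración: a(t) = 6. De la ecuación de la aceleración a(t) = 6, sustituimos t = 1 para obtener a = 6.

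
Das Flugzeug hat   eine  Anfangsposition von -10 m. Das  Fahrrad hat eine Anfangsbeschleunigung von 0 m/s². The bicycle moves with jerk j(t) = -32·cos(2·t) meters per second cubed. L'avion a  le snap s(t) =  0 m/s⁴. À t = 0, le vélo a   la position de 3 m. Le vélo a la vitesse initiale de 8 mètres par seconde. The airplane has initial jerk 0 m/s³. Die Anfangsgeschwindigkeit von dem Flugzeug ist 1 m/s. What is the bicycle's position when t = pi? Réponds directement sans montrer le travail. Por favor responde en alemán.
x(pi) = 3.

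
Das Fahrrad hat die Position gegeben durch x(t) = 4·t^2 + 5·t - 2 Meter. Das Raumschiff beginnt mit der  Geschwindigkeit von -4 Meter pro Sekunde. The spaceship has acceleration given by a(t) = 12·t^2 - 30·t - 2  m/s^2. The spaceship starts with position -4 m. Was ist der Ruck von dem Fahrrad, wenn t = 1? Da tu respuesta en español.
Debemos derivar nuestra ecuación de la posición x(t) = 4·t^2 + 5·t - 2 3 veces. La derivada de la posición da la velocidad: v(t) = 8·t + 5. Tomando d/dt de v(t), encontramos a(t) = 8. La derivada de la aceleración da la sacudida: j(t) = 0. Tenemos la sacudida j(t) = 0. Sustituyendo t = 1: j(1) = 0.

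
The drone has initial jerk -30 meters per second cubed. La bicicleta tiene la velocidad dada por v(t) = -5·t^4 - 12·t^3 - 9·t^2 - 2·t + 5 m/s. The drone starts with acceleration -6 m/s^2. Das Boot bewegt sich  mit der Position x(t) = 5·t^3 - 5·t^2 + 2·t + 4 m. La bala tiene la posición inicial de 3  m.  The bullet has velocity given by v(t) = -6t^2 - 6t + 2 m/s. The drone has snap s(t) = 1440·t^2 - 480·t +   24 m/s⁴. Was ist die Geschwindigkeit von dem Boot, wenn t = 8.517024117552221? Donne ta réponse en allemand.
Wir müssen unsere Gleichung für die Position x(t) = 5·t^3 - 5·t^2 + 2·t + 4 1-mal ableiten. Die Ableitung von der Position ergibt die Geschwindigkeit: v(t) = 15·t^2 - 10·t + 2. Aus der Gleichung für die Geschwindigkeit v(t) = 15·t^2 - 10·t + 2, setzen wir t = 8.517024117552221 ein und erhalten v = 1004.92525610897.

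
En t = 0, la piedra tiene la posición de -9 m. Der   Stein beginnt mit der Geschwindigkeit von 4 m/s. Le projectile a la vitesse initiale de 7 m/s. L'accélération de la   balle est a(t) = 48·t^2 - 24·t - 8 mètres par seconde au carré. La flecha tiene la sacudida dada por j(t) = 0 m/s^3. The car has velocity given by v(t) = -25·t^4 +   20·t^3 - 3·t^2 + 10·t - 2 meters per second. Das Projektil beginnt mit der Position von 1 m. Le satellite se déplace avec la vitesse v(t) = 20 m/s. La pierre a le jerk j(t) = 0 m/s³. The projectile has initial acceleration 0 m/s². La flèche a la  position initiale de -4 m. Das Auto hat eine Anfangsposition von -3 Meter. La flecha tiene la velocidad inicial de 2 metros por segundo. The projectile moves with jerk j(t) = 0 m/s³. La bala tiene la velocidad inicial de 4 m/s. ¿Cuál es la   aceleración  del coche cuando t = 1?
Debemos derivar nuestra ecuación de la velocidad v(t) = -25·t^4 + 20·t^3 - 3·t^2 + 10·t - 2 1 vez. La derivada de la velocidad da la aceleración: a(t) = -100·t^3 + 60·t^2 - 6·t + 10. Tenemos la aceleración a(t) = -100·t^3 + 60·t^2 - 6·t + 10. Sustituyendo t = 1: a(1) = -36.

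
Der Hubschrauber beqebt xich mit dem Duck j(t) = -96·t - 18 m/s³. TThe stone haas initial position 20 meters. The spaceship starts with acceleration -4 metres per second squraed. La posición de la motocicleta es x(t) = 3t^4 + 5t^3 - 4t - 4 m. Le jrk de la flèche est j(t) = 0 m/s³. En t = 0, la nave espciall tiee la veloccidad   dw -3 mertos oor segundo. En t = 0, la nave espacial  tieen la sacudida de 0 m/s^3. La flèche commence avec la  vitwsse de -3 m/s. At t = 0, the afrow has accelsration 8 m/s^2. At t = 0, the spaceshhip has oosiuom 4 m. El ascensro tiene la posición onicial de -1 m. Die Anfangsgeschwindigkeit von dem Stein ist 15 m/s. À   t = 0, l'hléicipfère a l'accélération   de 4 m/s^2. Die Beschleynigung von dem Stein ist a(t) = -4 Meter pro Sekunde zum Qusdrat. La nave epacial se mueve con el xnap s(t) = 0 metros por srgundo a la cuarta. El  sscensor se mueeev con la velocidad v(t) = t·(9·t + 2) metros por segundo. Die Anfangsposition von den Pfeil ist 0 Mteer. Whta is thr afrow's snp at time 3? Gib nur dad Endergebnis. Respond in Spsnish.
La respuesta es 0.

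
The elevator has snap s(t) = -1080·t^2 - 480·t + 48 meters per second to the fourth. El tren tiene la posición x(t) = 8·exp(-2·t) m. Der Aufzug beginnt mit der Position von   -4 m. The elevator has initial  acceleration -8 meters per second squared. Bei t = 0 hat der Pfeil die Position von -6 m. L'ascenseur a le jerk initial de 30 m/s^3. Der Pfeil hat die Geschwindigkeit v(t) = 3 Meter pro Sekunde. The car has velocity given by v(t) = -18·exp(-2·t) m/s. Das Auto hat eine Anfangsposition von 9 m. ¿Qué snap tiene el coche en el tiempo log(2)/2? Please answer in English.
To solve this, we need to take 3 derivatives of our velocity equation v(t) = -18·exp(-2·t). The derivative of velocity gives acceleration: a(t) = 36·exp(-2·t). Differentiating acceleration, we get jerk: j(t) = -72·exp(-2·t). The derivative of jerk gives snap: s(t) = 144·exp(-2·t). Using s(t) = 144·exp(-2·t) and substituting t = log(2)/2, we find s = 72.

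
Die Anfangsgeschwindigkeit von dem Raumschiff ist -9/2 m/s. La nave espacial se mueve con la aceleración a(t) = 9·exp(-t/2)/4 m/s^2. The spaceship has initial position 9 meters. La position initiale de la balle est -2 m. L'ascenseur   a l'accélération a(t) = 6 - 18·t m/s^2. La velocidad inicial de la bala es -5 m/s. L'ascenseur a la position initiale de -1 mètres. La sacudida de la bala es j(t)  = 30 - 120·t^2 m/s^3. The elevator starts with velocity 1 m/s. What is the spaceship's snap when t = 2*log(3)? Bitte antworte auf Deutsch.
Wir müssen unsere Gleichung für die Beschleunigung a(t) = 9·exp(-t/2)/4 2-mal ableiten. Die Ableitung von der Beschleunigung ergibt den Ruck: j(t) = -9·exp(-t/2)/8. Mit d/dt von j(t) finden wir s(t) = 9·exp(-t/2)/16. Wir haben den Snap s(t) = 9·exp(-t/2)/16. Durch Einsetzen von t = 2*log(3): s(2*log(3)) = 3/16.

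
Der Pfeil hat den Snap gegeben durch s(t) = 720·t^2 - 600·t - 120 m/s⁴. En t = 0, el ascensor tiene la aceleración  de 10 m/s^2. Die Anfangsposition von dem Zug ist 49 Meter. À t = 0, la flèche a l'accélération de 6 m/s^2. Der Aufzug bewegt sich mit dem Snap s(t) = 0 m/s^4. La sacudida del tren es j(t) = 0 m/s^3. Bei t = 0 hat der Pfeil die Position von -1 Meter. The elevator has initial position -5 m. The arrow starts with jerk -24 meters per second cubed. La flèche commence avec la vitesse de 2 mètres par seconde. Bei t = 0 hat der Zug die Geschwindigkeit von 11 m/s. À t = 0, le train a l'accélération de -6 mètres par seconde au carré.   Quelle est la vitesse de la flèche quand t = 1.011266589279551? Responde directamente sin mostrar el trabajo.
À t = 1.011266589279551, v = -38.3424044443295.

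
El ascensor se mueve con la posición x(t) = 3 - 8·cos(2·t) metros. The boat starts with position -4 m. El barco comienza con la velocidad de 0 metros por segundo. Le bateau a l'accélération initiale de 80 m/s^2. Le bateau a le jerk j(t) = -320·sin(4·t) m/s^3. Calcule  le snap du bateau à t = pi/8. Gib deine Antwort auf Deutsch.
Ausgehend von dem Ruck j(t) = -320·sin(4·t), nehmen wir 1 Ableitung. Mit d/dt von j(t) finden wir s(t) = -1280·cos(4·t). Aus der Gleichung für den Snap s(t) = -1280·cos(4·t), setzen wir t = pi/8 ein und erhalten s = 0.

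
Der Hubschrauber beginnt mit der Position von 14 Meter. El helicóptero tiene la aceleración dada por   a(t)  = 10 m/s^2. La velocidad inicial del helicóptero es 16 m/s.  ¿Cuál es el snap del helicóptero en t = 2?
Debemos derivar nuestra ecuación de la aceleración a(t) = 10 2 veces. Derivando la aceleración, obtenemos la sacudida: j(t) = 0. Tomando d/dt de j(t), encontramos s(t) = 0. Usando s(t) = 0 y sustituyendo t = 2, encontramos s = 0.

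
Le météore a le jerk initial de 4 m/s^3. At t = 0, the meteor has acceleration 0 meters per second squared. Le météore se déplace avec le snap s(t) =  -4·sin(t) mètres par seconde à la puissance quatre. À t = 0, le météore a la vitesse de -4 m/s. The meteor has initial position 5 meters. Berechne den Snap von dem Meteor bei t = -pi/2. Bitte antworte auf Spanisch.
Tenemos el snap s(t) = -4·sin(t). Sustituyendo t = -pi/2: s(-pi/2) = 4.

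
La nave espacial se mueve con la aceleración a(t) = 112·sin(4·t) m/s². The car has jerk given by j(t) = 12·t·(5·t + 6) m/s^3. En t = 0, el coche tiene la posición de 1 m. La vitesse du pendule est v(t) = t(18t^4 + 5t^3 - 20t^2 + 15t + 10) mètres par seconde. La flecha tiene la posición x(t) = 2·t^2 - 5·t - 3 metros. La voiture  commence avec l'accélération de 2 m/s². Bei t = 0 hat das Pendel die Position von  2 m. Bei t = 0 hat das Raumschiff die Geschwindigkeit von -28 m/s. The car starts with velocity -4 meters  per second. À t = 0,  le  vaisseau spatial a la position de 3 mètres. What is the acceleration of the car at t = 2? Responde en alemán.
Wir müssen unsere Gleichung für den Ruck j(t) = 12·t·(5·t + 6) 1-mal integrieren. Die Stammfunktion von dem Ruck ist die Beschleunigung. Mit a(0) = 2 erhalten wir a(t) = 20·t^3 + 36·t^2 + 2. Aus der Gleichung für die Beschleunigung a(t) = 20·t^3 + 36·t^2 + 2, setzen wir t = 2 ein und erhalten a = 306.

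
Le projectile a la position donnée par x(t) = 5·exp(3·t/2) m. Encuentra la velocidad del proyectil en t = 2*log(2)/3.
Partiendo de la posición x(t) = 5·exp(3·t/2), tomamos 1 derivada. La derivada de la posición da la velocidad: v(t) = 15·exp(3·t/2)/2. Tenemos la velocidad v(t) = 15·exp(3·t/2)/2. Sustituyendo t = 2*log(2)/3: v(2*log(2)/3) = 15.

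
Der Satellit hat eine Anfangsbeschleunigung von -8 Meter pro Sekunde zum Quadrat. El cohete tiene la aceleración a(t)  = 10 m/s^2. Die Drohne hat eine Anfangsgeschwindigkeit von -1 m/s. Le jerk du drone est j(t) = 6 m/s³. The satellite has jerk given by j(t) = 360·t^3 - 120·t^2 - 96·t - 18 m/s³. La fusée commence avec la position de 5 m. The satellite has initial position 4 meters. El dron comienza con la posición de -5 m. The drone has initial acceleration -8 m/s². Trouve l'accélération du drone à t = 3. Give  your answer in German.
Um dies zu lösen, müssen wir 1 Integral unserer Gleichung für den Ruck j(t) = 6 finden. Die Stammfunktion von dem Ruck ist die Beschleunigung. Mit a(0) = -8 erhalten wir a(t) = 6·t - 8. Aus der Gleichung für die Beschleunigung a(t) = 6·t - 8, setzen wir t = 3 ein und erhalten a = 10.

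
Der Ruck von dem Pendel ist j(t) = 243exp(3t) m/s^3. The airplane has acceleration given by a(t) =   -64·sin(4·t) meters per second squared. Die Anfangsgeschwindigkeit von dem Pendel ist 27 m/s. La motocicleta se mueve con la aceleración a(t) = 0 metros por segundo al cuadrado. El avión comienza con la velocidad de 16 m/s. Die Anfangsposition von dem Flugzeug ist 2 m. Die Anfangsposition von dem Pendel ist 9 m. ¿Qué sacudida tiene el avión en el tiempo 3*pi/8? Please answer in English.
Starting from acceleration a(t) = -64·sin(4·t), we take 1 derivative. The derivative of acceleration gives jerk: j(t) = -256·cos(4·t). Using j(t) = -256·cos(4·t) and substituting t = 3*pi/8, we find j = 0.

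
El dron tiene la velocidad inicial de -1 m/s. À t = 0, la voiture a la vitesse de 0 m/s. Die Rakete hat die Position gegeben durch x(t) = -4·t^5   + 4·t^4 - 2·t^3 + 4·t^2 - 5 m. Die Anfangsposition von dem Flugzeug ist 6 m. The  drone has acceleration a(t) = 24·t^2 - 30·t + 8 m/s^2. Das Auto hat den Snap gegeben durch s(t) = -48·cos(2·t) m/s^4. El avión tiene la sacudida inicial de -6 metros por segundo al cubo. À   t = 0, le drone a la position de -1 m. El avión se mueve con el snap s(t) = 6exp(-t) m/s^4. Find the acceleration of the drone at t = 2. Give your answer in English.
We have acceleration a(t) = 24·t^2 - 30·t + 8. Substituting t = 2: a(2) = 44.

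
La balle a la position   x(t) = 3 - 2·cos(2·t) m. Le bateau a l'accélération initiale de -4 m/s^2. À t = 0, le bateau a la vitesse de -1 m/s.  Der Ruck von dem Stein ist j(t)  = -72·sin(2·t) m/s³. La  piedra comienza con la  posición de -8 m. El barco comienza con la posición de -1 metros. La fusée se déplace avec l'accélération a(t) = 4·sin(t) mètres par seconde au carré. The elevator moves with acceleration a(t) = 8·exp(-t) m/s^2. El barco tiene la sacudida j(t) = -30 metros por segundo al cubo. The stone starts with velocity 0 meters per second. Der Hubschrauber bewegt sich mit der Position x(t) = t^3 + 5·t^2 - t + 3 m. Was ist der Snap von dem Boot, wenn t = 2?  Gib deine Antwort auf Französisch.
Pour résoudre ceci, nous devons prendre 1 dérivée de notre équation du jerk j(t) = -30. En prenant d/dt de j(t), nous trouvons s(t) = 0. Nous avons le snap s(t) = 0. En substituant t = 2: s(2) = 0.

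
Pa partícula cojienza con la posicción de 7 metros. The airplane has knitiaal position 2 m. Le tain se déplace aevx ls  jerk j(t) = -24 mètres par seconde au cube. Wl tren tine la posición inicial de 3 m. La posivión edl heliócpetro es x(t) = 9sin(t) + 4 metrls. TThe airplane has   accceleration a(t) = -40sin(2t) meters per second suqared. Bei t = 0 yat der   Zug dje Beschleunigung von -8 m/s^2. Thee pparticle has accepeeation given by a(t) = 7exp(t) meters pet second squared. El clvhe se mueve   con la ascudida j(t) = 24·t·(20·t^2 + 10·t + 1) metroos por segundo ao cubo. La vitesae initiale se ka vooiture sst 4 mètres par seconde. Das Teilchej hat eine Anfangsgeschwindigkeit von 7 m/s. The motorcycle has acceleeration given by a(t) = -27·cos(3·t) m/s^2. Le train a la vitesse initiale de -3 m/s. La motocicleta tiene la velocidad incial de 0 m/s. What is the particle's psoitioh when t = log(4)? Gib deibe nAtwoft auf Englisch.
We must find the antiderivative of our acceleration equation a(t) = 7·exp(t) 2 times. Taking ∫a(t)dt and applying v(0) = 7, we find v(t) = 7·exp(t). Integrating velocity and using the initial condition x(0) = 7, we get x(t) = 7·exp(t). Using x(t) = 7·exp(t) and substituting t = log(4), we find x = 28.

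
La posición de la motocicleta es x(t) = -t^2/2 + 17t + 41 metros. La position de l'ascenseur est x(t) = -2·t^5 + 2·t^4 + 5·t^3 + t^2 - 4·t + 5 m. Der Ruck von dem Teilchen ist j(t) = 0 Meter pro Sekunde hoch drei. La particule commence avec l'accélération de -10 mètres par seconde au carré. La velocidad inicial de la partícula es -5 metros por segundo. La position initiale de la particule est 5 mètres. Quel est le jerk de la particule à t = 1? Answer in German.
Wir haben den Ruck j(t) = 0. Durch Einsetzen von t = 1: j(1) = 0.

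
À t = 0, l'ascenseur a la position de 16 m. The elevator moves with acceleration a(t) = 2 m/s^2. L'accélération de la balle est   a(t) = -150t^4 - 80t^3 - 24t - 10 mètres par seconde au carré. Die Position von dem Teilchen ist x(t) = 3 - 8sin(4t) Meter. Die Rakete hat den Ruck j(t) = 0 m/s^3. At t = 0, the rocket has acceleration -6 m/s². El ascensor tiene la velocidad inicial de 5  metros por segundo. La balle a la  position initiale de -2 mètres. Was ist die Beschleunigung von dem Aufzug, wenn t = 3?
Wir haben die Beschleunigung a(t) = 2. Durch Einsetzen von t = 3: a(3) = 2.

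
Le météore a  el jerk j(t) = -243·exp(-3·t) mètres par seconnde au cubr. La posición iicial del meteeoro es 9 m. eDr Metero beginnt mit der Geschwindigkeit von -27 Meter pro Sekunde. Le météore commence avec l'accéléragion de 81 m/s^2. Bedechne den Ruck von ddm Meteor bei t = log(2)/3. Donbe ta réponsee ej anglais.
Using j(t) = -243·exp(-3·t) and substituting t = log(2)/3, we find j = -243/2.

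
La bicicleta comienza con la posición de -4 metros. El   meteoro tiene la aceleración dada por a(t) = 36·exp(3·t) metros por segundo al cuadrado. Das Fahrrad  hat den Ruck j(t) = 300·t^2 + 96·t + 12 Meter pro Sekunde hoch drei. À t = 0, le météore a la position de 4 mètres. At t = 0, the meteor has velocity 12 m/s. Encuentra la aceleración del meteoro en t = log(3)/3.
Usando a(t) = 36·exp(3·t) y sustituyendo t = log(3)/3, encontramos a = 108.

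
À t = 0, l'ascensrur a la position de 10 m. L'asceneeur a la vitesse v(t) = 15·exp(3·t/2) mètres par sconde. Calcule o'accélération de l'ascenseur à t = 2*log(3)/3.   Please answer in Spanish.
Para resolver esto, necesitamos tomar 1 derivada de nuestra ecuación de la velocidad v(t) = 15·exp(3·t/2). La derivada de la velocidad da la aceleración: a(t) = 45·exp(3·t/2)/2. De la ecuación de la aceleración a(t) = 45·exp(3·t/2)/2, sustituimos t = 2*log(3)/3 para obtener a = 135/2.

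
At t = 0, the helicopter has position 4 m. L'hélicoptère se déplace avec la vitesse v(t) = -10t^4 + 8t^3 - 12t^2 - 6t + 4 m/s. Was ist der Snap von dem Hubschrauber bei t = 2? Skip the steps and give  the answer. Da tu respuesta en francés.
Le snap à t = 2 est s = -432.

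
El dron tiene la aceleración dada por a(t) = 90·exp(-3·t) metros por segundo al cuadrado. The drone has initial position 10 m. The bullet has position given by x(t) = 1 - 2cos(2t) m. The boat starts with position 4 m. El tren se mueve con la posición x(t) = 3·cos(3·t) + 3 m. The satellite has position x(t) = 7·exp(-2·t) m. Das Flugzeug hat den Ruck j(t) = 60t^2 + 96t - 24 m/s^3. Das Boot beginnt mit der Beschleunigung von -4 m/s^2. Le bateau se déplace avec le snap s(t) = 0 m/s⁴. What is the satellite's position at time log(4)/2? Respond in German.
Mit x(t) = 7·exp(-2·t) und Einsetzen von t = log(4)/2, finden wir x = 7/4.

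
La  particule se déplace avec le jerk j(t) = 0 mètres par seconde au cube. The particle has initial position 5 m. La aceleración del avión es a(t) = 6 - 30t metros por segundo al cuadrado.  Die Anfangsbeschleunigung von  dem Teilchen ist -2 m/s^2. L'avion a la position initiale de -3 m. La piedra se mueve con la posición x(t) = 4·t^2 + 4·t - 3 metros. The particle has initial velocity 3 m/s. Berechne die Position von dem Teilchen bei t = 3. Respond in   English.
Starting from jerk j(t) = 0, we take 3 integrals. Finding the integral of j(t) and using a(0) = -2: a(t) = -2. Integrating acceleration and using the initial condition v(0) = 3, we get v(t) = 3 - 2·t. The integral of velocity, with x(0) = 5, gives position: x(t) = -t^2 + 3·t + 5. Using x(t) = -t^2 + 3·t + 5 and substituting t = 3, we find x = 5.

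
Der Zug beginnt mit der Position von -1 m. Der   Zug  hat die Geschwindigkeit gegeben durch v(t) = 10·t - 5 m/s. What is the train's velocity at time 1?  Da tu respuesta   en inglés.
From the given velocity equation v(t) = 10·t - 5, we substitute t = 1 to get v = 5.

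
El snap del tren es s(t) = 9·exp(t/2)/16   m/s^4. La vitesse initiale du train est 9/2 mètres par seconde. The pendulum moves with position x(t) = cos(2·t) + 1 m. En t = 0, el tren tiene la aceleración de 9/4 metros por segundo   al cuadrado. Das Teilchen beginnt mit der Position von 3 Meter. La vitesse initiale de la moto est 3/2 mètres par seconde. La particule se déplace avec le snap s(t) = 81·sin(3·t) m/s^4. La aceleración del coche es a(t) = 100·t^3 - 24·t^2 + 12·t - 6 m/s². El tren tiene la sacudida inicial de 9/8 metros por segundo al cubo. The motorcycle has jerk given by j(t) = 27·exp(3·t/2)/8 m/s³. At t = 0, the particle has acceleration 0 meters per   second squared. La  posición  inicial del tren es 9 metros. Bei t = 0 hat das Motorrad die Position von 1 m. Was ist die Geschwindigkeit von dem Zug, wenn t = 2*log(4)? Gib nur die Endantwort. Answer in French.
À t = 2*log(4), v = 18.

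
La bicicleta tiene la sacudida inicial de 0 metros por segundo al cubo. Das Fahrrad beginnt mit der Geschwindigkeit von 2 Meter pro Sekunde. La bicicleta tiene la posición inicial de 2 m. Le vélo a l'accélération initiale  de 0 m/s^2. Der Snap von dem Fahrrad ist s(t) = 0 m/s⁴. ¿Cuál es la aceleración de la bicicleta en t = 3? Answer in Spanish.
Para resolver esto, necesitamos tomar 2 antiderivadas de nuestra ecuación del snap s(t) = 0. Tomando ∫s(t)dt y aplicando j(0) = 0, encontramos j(t) = 0. La antiderivada de la sacudida es la aceleración. Usando a(0) = 0, obtenemos a(t) = 0. Tenemos la aceleración a(t) = 0. Sustituyendo t = 3: a(3) = 0.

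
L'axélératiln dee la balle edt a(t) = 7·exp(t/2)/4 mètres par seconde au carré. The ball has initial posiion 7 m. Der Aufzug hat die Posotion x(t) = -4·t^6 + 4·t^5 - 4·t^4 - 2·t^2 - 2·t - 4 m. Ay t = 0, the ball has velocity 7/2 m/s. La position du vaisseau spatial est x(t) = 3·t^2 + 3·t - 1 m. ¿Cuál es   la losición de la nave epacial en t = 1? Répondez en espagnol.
De la ecuación de la posición x(t) = 3·t^2 + 3·t - 1, sustituimos t = 1 para obtener x = 5.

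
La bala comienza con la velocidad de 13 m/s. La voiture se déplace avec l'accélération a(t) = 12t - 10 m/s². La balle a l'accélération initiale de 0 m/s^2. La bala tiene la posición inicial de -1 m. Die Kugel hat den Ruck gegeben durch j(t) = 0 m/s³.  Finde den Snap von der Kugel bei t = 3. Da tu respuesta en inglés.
To solve this, we need to take 1 derivative of our jerk equation j(t) = 0. The derivative of jerk gives snap: s(t) = 0. From the given snap equation s(t) = 0, we substitute t = 3 to get s = 0.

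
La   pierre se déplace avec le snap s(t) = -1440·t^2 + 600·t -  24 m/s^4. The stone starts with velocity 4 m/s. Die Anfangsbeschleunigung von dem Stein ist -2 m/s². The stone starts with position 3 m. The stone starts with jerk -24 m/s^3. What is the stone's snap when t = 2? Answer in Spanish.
Usando s(t) = -1440·t^2 + 600·t - 24 y sustituyendo t = 2, encontramos s = -4584.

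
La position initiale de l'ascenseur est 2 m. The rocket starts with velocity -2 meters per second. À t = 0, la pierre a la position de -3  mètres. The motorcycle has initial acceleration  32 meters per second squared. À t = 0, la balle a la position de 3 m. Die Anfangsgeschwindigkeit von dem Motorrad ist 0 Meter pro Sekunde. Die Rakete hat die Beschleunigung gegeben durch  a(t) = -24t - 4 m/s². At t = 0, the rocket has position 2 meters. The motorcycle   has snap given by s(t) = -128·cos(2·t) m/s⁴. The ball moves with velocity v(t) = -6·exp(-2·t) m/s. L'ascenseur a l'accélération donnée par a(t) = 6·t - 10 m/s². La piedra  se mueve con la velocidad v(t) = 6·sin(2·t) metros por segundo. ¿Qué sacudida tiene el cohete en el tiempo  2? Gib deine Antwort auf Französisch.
Pour résoudre ceci, nous devons prendre 1 dérivée de notre équation de l'accélération a(t) = -24·t - 4. En dérivant l'accélération, nous obtenons le jerk: j(t) = -24. En utilisant j(t) = -24 et en substituant t = 2, nous trouvons j = -24.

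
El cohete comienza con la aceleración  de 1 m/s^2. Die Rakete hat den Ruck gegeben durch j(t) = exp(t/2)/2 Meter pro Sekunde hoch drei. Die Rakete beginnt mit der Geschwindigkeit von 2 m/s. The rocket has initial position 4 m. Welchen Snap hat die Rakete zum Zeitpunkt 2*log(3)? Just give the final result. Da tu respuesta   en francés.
Le snap à t = 2*log(3) est s = 3/4.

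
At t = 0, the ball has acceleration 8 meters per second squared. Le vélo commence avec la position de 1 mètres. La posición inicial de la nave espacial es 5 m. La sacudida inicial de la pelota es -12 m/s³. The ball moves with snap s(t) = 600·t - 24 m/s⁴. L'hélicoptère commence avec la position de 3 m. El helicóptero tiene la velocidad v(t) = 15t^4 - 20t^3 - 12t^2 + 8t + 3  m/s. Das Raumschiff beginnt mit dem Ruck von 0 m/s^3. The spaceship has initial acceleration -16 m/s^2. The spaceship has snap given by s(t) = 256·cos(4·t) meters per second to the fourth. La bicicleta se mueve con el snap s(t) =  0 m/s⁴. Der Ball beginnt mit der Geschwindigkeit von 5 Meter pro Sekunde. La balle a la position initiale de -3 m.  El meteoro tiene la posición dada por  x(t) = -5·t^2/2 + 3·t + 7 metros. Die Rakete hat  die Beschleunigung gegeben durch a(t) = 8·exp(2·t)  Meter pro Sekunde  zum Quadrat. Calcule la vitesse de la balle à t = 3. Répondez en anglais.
We must find the antiderivative of our snap equation s(t) = 600·t - 24 3 times. Taking ∫s(t)dt and applying j(0) = -12, we find j(t) = 300·t^2 - 24·t - 12. The antiderivative of jerk is acceleration. Using a(0) = 8, we get a(t) = 100·t^3 - 12·t^2 - 12·t + 8. Finding the antiderivative of a(t) and using v(0) = 5: v(t) = 25·t^4 - 4·t^3 - 6·t^2 + 8·t + 5. From the given velocity equation v(t) = 25·t^4 - 4·t^3 - 6·t^2 + 8·t + 5, we substitute t = 3 to get v = 1892.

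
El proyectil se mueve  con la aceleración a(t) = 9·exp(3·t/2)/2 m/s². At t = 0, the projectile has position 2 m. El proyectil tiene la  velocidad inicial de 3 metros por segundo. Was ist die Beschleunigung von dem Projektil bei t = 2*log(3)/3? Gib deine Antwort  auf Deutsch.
Aus der Gleichung für die Beschleunigung a(t) = 9·exp(3·t/2)/2, setzen wir t = 2*log(3)/3 ein und erhalten a = 27/2.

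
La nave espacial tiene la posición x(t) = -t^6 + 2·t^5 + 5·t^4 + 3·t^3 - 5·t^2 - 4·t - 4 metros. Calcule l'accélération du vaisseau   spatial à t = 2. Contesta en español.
Partiendo de la posición x(t) = -t^6 + 2·t^5 + 5·t^4 + 3·t^3 - 5·t^2 - 4·t - 4, tomamos 2 derivadas. La derivada de la posición da la velocidad: v(t) = -6·t^5 + 10·t^4 + 20·t^3 + 9·t^2 - 10·t - 4. Derivando la velocidad, obtenemos la aceleración: a(t) = -30·t^4 + 40·t^3 + 60·t^2 + 18·t - 10. Tenemos la aceleración a(t) = -30·t^4 + 40·t^3 + 60·t^2 + 18·t - 10. Sustituyendo t = 2: a(2) = 106.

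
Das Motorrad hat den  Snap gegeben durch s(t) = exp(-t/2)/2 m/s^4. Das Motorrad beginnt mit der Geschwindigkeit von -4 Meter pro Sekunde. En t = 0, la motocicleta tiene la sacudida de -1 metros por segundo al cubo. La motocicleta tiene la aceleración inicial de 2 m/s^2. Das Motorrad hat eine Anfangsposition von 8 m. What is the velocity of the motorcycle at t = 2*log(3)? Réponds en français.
Pour résoudre ceci, nous devons prendre 3 intégrales de notre équation du snap s(t) = exp(-t/2)/2. En intégrant le snap et en utilisant la condition initiale j(0) = -1, nous obtenons j(t) = -exp(-t/2). En prenant ∫j(t)dt et en appliquant a(0) = 2, nous trouvons a(t) = 2·exp(-t/2). En intégrant l'accélération et en utilisant la condition initiale v(0) = -4, nous obtenons v(t) = -4·exp(-t/2). De l'équation de la vitesse v(t) = -4·exp(-t/2), nous substituons t = 2*log(3) pour obtenir v = -4/3.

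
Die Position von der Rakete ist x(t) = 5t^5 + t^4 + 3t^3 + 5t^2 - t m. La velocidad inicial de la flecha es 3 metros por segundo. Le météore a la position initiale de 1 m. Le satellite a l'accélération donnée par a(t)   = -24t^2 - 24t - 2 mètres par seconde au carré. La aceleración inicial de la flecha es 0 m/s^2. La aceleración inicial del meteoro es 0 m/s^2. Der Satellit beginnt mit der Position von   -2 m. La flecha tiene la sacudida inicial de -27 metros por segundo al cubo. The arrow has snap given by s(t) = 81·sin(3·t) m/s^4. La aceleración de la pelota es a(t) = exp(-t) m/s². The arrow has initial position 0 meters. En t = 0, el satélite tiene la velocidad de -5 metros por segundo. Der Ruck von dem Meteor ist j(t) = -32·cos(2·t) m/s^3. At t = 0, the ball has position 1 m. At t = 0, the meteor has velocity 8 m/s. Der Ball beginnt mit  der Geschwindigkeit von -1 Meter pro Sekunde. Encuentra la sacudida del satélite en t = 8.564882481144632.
Partiendo de la aceleración a(t) = -24·t^2 - 24·t - 2, tomamos 1 derivada. La derivada de la aceleración da la sacudida: j(t) = -48·t - 24. De la ecuación de la sacudida j(t) = -48·t - 24, sustituimos t = 8.564882481144632 para obtener j = -435.114359094942.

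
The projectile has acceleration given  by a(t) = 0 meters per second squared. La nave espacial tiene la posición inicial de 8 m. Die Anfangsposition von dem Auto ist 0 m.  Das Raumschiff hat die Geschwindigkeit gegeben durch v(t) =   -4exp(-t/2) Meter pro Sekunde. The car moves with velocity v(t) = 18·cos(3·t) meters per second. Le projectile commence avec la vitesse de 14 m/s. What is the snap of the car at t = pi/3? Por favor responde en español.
Para resolver esto, necesitamos tomar 3 derivadas de nuestra ecuación de la velocidad v(t) = 18·cos(3·t). Derivando la velocidad, obtenemos la aceleración: a(t) = -54·sin(3·t). La derivada de la aceleración da la sacudida: j(t) = -162·cos(3·t). Derivando la sacudida, obtenemos el snap: s(t) = 486·sin(3·t). Usando s(t) = 486·sin(3·t) y sustituyendo t = pi/3, encontramos s = 0.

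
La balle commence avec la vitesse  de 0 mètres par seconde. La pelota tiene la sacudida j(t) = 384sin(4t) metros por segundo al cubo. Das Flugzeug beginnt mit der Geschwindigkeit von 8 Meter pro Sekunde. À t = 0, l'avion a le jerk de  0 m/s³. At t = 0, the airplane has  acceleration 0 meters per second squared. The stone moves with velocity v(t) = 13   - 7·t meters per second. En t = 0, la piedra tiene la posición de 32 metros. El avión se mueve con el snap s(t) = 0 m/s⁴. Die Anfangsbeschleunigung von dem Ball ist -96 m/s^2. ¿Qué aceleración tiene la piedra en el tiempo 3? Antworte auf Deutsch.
Wir müssen unsere Gleichung für die Geschwindigkeit v(t) = 13 - 7·t 1-mal ableiten. Mit d/dt von v(t) finden wir a(t) = -7. Mit a(t) = -7 und Einsetzen von t = 3, finden wir a = -7.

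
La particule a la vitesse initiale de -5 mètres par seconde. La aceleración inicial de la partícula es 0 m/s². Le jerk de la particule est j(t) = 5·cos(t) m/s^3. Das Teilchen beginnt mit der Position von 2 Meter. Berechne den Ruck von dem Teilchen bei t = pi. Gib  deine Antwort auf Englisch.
From the given jerk equation j(t) = 5·cos(t), we substitute t = pi to get j = -5.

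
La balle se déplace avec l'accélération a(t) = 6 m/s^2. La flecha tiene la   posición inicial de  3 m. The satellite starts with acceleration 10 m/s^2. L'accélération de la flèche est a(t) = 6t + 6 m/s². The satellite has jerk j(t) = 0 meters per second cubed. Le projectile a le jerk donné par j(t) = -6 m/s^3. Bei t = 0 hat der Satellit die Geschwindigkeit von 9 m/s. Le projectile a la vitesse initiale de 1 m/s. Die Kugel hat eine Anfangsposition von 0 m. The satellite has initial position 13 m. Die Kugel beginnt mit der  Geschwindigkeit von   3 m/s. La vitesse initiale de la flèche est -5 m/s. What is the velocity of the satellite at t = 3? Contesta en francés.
Nous devons intégrer notre équation du jerk j(t) = 0 2 fois. En prenant ∫j(t)dt et en appliquant a(0) = 10, nous trouvons a(t) = 10. L'intégrale de l'accélération, avec v(0) = 9, donne la vitesse: v(t) = 10·t + 9. De l'équation de la vitesse v(t) = 10·t + 9, nous substituons t = 3 pour obtenir v = 39.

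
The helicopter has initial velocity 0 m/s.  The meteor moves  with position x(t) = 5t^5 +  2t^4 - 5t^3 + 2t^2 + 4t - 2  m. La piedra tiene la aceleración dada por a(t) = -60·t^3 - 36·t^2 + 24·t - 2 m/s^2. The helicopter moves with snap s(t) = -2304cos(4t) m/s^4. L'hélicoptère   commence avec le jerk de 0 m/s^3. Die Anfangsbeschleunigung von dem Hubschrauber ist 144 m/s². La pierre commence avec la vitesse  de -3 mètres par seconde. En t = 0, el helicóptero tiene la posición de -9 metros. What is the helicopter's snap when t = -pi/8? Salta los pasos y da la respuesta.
s(-pi/8) = 0.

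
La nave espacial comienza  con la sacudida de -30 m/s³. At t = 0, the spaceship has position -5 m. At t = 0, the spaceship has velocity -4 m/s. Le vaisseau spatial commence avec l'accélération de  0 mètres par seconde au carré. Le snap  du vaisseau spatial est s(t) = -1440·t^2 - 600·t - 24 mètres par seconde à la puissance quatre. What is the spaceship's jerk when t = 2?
To find the answer, we compute 1 integral of s(t) = -1440·t^2 - 600·t - 24. The antiderivative of snap is jerk. Using j(0) = -30, we get j(t) = -480·t^3 - 300·t^2 - 24·t - 30. We have jerk j(t) = -480·t^3 - 300·t^2 - 24·t - 30. Substituting t = 2: j(2) = -5118.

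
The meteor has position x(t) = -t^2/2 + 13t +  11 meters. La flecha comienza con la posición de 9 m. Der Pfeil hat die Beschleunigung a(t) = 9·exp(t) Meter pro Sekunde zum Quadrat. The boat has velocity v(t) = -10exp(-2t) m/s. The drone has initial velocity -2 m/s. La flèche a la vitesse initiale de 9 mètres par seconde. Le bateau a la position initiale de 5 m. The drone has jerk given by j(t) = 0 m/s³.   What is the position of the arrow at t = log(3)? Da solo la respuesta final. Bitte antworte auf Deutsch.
Die Position bei t = log(3) ist x = 27.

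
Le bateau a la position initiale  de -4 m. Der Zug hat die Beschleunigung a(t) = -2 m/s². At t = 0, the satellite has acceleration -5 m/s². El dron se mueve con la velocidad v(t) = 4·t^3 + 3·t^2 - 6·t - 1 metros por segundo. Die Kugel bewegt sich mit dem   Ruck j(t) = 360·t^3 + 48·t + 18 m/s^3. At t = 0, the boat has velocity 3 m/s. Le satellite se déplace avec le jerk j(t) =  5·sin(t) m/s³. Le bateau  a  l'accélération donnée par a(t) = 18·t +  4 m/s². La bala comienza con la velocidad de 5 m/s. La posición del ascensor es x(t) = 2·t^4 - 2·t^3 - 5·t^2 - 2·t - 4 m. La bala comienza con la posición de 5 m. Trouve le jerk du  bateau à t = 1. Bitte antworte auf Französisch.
En partant de l'accélération a(t) = 18·t + 4, nous prenons 1 dérivée. En dérivant l'accélération, nous obtenons le jerk: j(t) = 18. En utilisant j(t) = 18 et en substituant t = 1, nous trouvons j = 18.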